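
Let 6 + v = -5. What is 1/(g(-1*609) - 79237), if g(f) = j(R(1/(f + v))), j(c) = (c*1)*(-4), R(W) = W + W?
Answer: -155/12281733 ≈ -1.2620e-5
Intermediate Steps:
v = -11 (v = -6 - 5 = -11)
R(W) = 2*W
j(c) = -4*c (j(c) = c*(-4) = -4*c)
g(f) = -8/(-11 + f) (g(f) = -8/(f - 11) = -8/(-11 + f))
1/(g(-1*609) - 79237) = 1/(-8/(-11 - 1*609) - 79237) = 1/(-8/(-11 - 609) - 79237) = 1/(-8/(-620) - 79237) = 1/(-8*(-1/620) - 79237) = 1/(2/155 - 79237) = 1/(-12281733/155) = -155/12281733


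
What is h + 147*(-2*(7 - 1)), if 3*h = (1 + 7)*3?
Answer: -1756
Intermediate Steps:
h = 8 (h = ((1 + 7)*3)/3 = (8*3)/3 = (⅓)*24 = 8)
h + 147*(-2*(7 - 1)) = 8 + 147*(-2*(7 - 1)) = 8 + 147*(-2*6) = 8 + 147*(-12) = 8 - 1764 = -1756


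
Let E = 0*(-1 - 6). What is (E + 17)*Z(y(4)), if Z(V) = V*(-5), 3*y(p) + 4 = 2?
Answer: 170/3 ≈ 56.667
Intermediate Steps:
y(p) = -⅔ (y(p) = -4/3 + (⅓)*2 = -4/3 + ⅔ = -⅔)
E = 0 (E = 0*(-7) = 0)
Z(V) = -5*V
(E + 17)*Z(y(4)) = (0 + 17)*(-5*(-⅔)) = 17*(10/3) = 170/3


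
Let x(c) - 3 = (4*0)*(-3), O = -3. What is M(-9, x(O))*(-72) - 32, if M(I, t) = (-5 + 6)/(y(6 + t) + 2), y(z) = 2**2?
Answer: -44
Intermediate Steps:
y(z) = 4
x(c) = 3 (x(c) = 3 + (4*0)*(-3) = 3 + 0*(-3) = 3 + 0 = 3)
M(I, t) = 1/6 (M(I, t) = (-5 + 6)/(4 + 2) = 1/6)
M(-9, x(O))*(-72) - 32 = (1/6)*(-72) - 32 = -12 - 32 = -44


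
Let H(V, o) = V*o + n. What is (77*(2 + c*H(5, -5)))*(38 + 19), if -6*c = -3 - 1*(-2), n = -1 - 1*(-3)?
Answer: -16093/2 ≈ -8046.5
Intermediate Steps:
n = 2 (n = -1 + 3 = 2)
c = ⅙ (c = -(-3 - 1*(-2))/6 = -(-3 + 2)/6 = -⅙*(-1) = ⅙ ≈ 0.16667)
H(V, o) = 2 + V*o (H(V, o) = V*o + 2 = 2 + V*o)
(77*(2 + c*H(5, -5)))*(38 + 19) = (77*(2 + (2 + 5*(-5))/6))*(38 + 19) = (77*(2 + (2 - 25)/6))*57 = (77*(2 + (⅙)*(-23)))*57 = (77*(2 - 23/6))*57 = (77*(-11/6))*57 = -847/6*57 = -16093/2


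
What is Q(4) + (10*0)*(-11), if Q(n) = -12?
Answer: -12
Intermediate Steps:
Q(4) + (10*0)*(-11) = -12 + (10*0)*(-11) = -12 + 0*(-11) = -12 + 0 = -12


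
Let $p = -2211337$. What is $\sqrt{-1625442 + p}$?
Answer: $i \sqrt{3836779} \approx 1958.8 i$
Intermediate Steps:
$\sqrt{-1625442 + p} = \sqrt{-1625442 - 2211337} = \sqrt{-3836779} = i \sqrt{3836779}$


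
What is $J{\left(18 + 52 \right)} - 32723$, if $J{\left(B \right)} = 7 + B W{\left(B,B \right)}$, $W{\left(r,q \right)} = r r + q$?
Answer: $315184$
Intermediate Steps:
$W{\left(r,q \right)} = q + r^{2}$ ($W{\left(r,q \right)} = r^{2} + q = q + r^{2}$)
$J{\left(B \right)} = 7 + B \left(B + B^{2}\right)$
$J{\left(18 + 52 \right)} - 32723 = \left(7 + \left(18 + 52\right)^{2} \left(1 + \left(18 + 52\right)\right)\right) - 32723 = \left(7 + 70^{2} \left(1 + 70\right)\right) - 32723 = \left(7 + 4900 \cdot 71\right) - 32723 = \left(7 + 347900\right) - 32723 = 347907 - 32723 = 315184$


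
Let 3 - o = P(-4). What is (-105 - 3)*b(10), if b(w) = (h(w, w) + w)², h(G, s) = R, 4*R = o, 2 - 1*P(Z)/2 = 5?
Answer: -64827/4 ≈ -16207.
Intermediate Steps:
P(Z) = -6 (P(Z) = 4 - 2*5 = 4 - 10 = -6)
o = 9 (o = 3 - 1*(-6) = 3 + 6 = 9)
R = 9/4 (R = (¼)*9 = 9/4 ≈ 2.2500)
h(G, s) = 9/4
b(w) = (9/4 + w)²
(-105 - 3)*b(10) = (-105 - 3)*((9 + 4*10)²/16) = -27*(9 + 40)²/4 = -27*49²/4 = -27*2401/4 = -108*2401/16 = -64827/4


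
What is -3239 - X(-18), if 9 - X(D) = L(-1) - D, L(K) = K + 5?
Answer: -3226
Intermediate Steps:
L(K) = 5 + K
X(D) = 5 + D (X(D) = 9 - ((5 - 1) - D) = 9 - (4 - D) = 9 + (-4 + D) = 5 + D)
-3239 - X(-18) = -3239 - (5 - 18) = -3239 - 1*(-13) = -3239 + 13 = -3226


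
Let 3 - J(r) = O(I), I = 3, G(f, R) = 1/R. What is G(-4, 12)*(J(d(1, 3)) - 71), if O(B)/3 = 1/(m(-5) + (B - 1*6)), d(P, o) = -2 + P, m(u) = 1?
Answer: -133/24 ≈ -5.5417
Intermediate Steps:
O(B) = 3/(-5 + B) (O(B) = 3/(1 + (B - 1*6)) = 3/(1 + (B - 6)) = 3/(1 + (-6 + B)) = 3/(-5 + B))
J(r) = 9/2 (J(r) = 3 - 3/(-5 + 3) = 3 - 3/(-2) = 3 - 3*(-1)/2 = 3 - 1*(-3/2) = 3 + 3/2 = 9/2)
G(-4, 12)*(J(d(1, 3)) - 71) = (9/2 - 71)/12 = (1/12)*(-133/2) = -133/24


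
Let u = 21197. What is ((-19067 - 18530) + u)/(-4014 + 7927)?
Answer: -16400/3913 ≈ -4.1912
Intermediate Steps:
((-19067 - 18530) + u)/(-4014 + 7927) = ((-19067 - 18530) + 21197)/(-4014 + 7927) = (-37597 + 21197)/3913 = -16400*1/3913 = -16400/3913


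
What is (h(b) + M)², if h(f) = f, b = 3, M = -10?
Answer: 49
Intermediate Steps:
(h(b) + M)² = (3 - 10)² = (-7)² = 49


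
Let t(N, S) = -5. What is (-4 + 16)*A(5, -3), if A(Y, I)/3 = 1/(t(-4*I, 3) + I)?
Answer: -9/2 ≈ -4.5000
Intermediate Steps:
A(Y, I) = 3/(-5 + I)
(-4 + 16)*A(5, -3) = (-4 + 16)*(3/(-5 - 3)) = 12*(3/(-8)) = 12*(3*(-⅛)) = 12*(-3/8) = -9/2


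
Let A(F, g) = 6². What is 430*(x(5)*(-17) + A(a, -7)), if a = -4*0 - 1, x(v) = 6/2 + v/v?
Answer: -13760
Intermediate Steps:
x(v) = 4 (x(v) = 6*(½) + 1 = 3 + 1 = 4)
a = -1 (a = 0 - 1 = -1)
A(F, g) = 36
430*(x(5)*(-17) + A(a, -7)) = 430*(4*(-17) + 36) = 430*(-68 + 36) = 430*(-32) = -13760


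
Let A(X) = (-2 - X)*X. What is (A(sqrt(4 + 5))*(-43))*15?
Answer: 9675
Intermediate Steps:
A(X) = X*(-2 - X)
(A(sqrt(4 + 5))*(-43))*15 = (-sqrt(4 + 5)*(2 + sqrt(4 + 5))*(-43))*15 = (-sqrt(9)*(2 + sqrt(9))*(-43))*15 = (-1*3*(2 + 3)*(-43))*15 = (-1*3*5*(-43))*15 = -15*(-43)*15 = 645*15 = 9675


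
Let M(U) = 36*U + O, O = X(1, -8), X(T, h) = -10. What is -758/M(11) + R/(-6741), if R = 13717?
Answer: -5202220/1301013 ≈ -3.9986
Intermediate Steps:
O = -10
M(U) = -10 + 36*U (M(U) = 36*U - 10 = -10 + 36*U)
-758/M(11) + R/(-6741) = -758/(-10 + 36*11) + 13717/(-6741) = -758/(-10 + 396) + 13717*(-1/6741) = -758/386 - 13717/6741 = -758*1/386 - 13717/6741 = -379/193 - 13717/6741 = -5202220/1301013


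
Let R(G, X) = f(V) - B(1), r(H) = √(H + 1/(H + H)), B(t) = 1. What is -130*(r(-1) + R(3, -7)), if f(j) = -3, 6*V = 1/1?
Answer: 520 - 65*I*√6 ≈ 520.0 - 159.22*I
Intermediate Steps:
V = ⅙ (V = (⅙)/1 = (⅙)*1 = ⅙ ≈ 0.16667)
r(H) = √(H + 1/(2*H))
R(G, X) = -4 (R(G, X) = -3 - 1*1 = -3 - 1 = -4)
-130*(r(-1) + R(3, -7)) = -130*(√(2/(-1) + 4*(-1))/2 - 4) = -130*(√(2*(-1) - 4)/2 - 4) = -130*(√(-2 - 4)/2 - 4) = -130*(√(-6)/2 - 4) = -130*((I*√6)/2 - 4) = -130*(I*√6/2 - 4) = -130*(-4 + I*√6/2) = 520 - 65*I*√6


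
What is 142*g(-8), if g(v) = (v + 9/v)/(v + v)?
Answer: 5183/64 ≈ 80.984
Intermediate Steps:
g(v) = (v + 9/v)/(2*v) (g(v) = (v + 9/v)/((2*v)) = (v + 9/v)*(1/(2*v)) = (v + 9/v)/(2*v))
142*g(-8) = 142*((1/2)*(9 + (-8)**2)/(-8)**2) = 142*((1/2)*(1/64)*(9 + 64)) = 142*((1/2)*(1/64)*73) = 142*(73/128) = 5183/64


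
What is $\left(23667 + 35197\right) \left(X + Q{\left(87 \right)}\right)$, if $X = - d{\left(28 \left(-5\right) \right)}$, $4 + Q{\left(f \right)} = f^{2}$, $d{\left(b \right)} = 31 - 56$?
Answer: $446777760$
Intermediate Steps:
$d{\left(b \right)} = -25$
$Q{\left(f \right)} = -4 + f^{2}$
$X = 25$ ($X = \left(-1\right) \left(-25\right) = 25$)
$\left(23667 + 35197\right) \left(X + Q{\left(87 \right)}\right) = \left(23667 + 35197\right) \left(25 - \left(4 - 87^{2}\right)\right) = 58864 \left(25 + \left(-4 + 7569\right)\right) = 58864 \left(25 + 7565\right) = 58864 \cdot 7590 = 446777760$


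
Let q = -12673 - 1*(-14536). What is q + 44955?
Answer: 46818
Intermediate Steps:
q = 1863 (q = -12673 + 14536 = 1863)
q + 44955 = 1863 + 44955 = 46818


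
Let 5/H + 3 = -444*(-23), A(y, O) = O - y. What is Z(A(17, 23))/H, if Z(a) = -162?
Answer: -1653858/5 ≈ -3.3077e+5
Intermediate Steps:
H = 5/10209 (H = 5/(-3 - 444*(-23)) = 5/(-3 + 10212) = 5/10209 ≈ 0.00048976)
Z(A(17, 23))/H = -162/5/10209 = -162*10209/5 = -1653858/5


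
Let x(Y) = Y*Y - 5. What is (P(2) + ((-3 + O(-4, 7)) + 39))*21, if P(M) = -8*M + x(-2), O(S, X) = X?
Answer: 546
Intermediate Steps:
x(Y) = -5 + Y² (x(Y) = Y² - 5 = -5 + Y²)
P(M) = -1 - 8*M (P(M) = -8*M + (-5 + (-2)²) = -8*M + (-5 + 4) = -8*M - 1 = -1 - 8*M)
(P(2) + ((-3 + O(-4, 7)) + 39))*21 = ((-1 - 8*2) + ((-3 + 7) + 39))*21 = ((-1 - 16) + (4 + 39))*21 = (-17 + 43)*21 = 26*21 = 546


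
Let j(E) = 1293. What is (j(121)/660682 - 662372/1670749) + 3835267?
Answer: 4233496875952199159/1103833790818 ≈ 3.8353e+6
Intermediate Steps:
(j(121)/660682 - 662372/1670749) + 3835267 = (1293/660682 - 662372/1670749) + 3835267 = -435456979247/1103833790818 + 3835267 = 4233496875952199159/1103833790818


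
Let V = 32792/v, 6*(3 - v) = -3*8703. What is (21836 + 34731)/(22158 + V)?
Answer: 492642003/193039606 ≈ 2.5520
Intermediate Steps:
v = 8709/2 (v = 3 - (-1)*8703/2 = 3 - ⅙*(-26109) = 3 + 8703/2 = 8709/2 ≈ 4354.5)
V = 65584/8709 (V = 32792/(8709/2) = 32792*(2/8709) = 65584/8709 ≈ 7.5306)
(21836 + 34731)/(22158 + V) = (21836 + 34731)/(22158 + 65584/8709) = 56567/(193039606/8709) = 56567*(8709/193039606) = 492642003/193039606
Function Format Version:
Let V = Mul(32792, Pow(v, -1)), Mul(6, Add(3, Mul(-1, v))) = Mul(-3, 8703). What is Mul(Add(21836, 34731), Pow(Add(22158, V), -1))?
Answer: Rational(492642003, 193039606) ≈ 2.5520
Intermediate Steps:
v = Rational(8709, 2) (v = Add(3, Mul(Rational(-1, 6), Mul(-3, 8703))) = Add(3, Mul(Rational(-1, 6), -26109)) = Add(3, Rational(8703, 2)) = Rational(8709, 2) ≈ 4354.5)
V = Rational(65584, 8709) (V = Mul(32792, Pow(Rational(8709, 2), -1)) = Mul(32792, Rational(2, 8709)) = Rational(65584, 8709) ≈ 7.5306)
Mul(Add(21836, 34731), Pow(Add(22158, V), -1)) = Mul(Add(21836, 34731), Pow(Add(22158, Rational(65584, 8709)), -1)) = Mul(56567, Pow(Rational(193039606, 8709), -1)) = Mul(56567, Rational(8709, 193039606)) = Rational(492642003, 193039606)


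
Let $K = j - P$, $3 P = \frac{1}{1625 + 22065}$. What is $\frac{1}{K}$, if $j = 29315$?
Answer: $\frac{71070}{2083417049} \approx 3.4112 \cdot 10^{-5}$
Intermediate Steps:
$P = \frac{1}{71070}$ ($P = \frac{1}{3 \left(1625 + 22065\right)} = \frac{1}{3 \cdot 23690} = \frac{1}{3} \cdot \frac{1}{23690} = \frac{1}{71070} \approx 1.4071 \cdot 10^{-5}$)
$K = \frac{2083417049}{71070}$ ($K = 29315 - \frac{1}{71070} = \frac{2083417049}{71070} \approx 29315.0$)
$\frac{1}{K} = \frac{1}{\frac{2083417049}{71070}} = \frac{71070}{2083417049}$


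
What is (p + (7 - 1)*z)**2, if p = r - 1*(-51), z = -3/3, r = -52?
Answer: 49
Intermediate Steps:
z = -1 (z = -3*1/3 = -1)
p = -1 (p = -52 - 1*(-51) = -52 + 51 = -1)
(p + (7 - 1)*z)**2 = (-1 + (7 - 1)*(-1))**2 = (-1 + 6*(-1))**2 = (-1 - 6)**2 = (-7)**2 = 49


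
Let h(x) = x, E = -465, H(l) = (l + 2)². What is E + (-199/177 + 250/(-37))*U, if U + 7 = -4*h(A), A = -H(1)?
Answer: -4542062/6549 ≈ -693.55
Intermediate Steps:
H(l) = (2 + l)²
A = -9 (A = -(2 + 1)² = -1*3² = -1*9 = -9)
U = 29 (U = -7 - 4*(-9) = -7 + 36 = 29)
E + (-199/177 + 250/(-37))*U = -465 + (-199/177 + 250/(-37))*29 = -465 + (-199*1/177 + 250*(-1/37))*29 = -465 + (-199/177 - 250/37)*29 = -465 - 51613/6549*29 = -465 - 1496777/6549 = -4542062/6549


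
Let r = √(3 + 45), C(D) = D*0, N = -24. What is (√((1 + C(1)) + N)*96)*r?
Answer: 384*I*√69 ≈ 3189.7*I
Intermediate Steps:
C(D) = 0
r = 4*√3 (r = √48 = 4*√3 ≈ 6.9282)
(√((1 + C(1)) + N)*96)*r = (√((1 + 0) - 24)*96)*(4*√3) = (√(1 - 24)*96)*(4*√3) = (√(-23)*96)*(4*√3) = ((I*√23)*96)*(4*√3) = (96*I*√23)*(4*√3) = 384*I*√69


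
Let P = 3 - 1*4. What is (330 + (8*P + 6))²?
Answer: 107584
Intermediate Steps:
P = -1 (P = 3 - 4 = -1)
(330 + (8*P + 6))² = (330 + (8*(-1) + 6))² = (330 + (-8 + 6))² = (330 - 2)² = 328² = 107584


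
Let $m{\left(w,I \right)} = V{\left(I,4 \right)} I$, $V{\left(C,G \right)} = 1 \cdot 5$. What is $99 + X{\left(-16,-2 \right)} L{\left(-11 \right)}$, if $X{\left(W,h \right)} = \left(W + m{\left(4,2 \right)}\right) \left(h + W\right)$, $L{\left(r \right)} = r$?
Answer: $-1089$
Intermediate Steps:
$V{\left(C,G \right)} = 5$
$m{\left(w,I \right)} = 5 I$
$X{\left(W,h \right)} = \left(10 + W\right) \left(W + h\right)$ ($X{\left(W,h \right)} = \left(W + 5 \cdot 2\right) \left(h + W\right) = \left(W + 10\right) \left(W + h\right) = \left(10 + W\right) \left(W + h\right)$)
$99 + X{\left(-16,-2 \right)} L{\left(-11 \right)} = 99 + \left(\left(-16\right)^{2} + 10 \left(-16\right) + 10 \left(-2\right) - -32\right) \left(-11\right) = 99 + \left(256 - 160 - 20 + 32\right) \left(-11\right) = 99 + 108 \left(-11\right) = 99 - 1188 = -1089$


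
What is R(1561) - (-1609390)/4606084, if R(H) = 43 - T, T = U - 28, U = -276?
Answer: 799960269/2303042 ≈ 347.35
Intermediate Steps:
T = -304 (T = -276 - 28 = -304)
R(H) = 347 (R(H) = 43 - 1*(-304) = 43 + 304 = 347)
R(1561) - (-1609390)/4606084 = 347 - (-1609390)/4606084 = 347 - 1*(-804695/2303042) = 347 + 804695/2303042 = 799960269/2303042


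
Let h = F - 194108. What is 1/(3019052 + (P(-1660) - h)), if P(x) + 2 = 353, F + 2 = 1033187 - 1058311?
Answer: 1/3238637 ≈ 3.0877e-7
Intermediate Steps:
F = -25126 (F = -2 + (1033187 - 1058311) = -2 - 25124 = -25126)
P(x) = 351 (P(x) = -2 + 353 = 351)
h = -219234 (h = -25126 - 194108 = -219234)
1/(3019052 + (P(-1660) - h)) = 1/(3019052 + (351 - 1*(-219234))) = 1/(3019052 + (351 + 219234)) = 1/(3019052 + 219585) = 1/3238637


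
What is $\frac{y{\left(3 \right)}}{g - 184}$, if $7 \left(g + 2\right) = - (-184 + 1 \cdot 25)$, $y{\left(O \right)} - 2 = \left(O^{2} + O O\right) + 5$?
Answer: $- \frac{175}{1143} \approx -0.15311$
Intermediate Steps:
$y{\left(O \right)} = 7 + 2 O^{2}$ ($y{\left(O \right)} = 2 + \left(\left(O^{2} + O O\right) + 5\right) = 2 + \left(\left(O^{2} + O^{2}\right) + 5\right) = 2 + \left(2 O^{2} + 5\right) = 2 + \left(5 + 2 O^{2}\right) = 7 + 2 O^{2}$)
$g = \frac{145}{7}$ ($g = -2 + \frac{\left(-1\right) \left(-184 + 1 \cdot 25\right)}{7} = -2 + \frac{\left(-1\right) \left(-184 + 25\right)}{7} = -2 + \frac{\left(-1\right) \left(-159\right)}{7} = -2 + \frac{1}{7} \cdot 159 = -2 + \frac{159}{7} = \frac{145}{7} \approx 20.714$)
$\frac{y{\left(3 \right)}}{g - 184} = \frac{7 + 2 \cdot 3^{2}}{\frac{145}{7} - 184} = \frac{7 + 2 \cdot 9}{- \frac{1143}{7}} = - \frac{7 \left(7 + 18\right)}{1143} = \left(- \frac{7}{1143}\right) 25 = - \frac{175}{1143}$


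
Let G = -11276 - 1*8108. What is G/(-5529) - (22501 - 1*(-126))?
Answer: -125085299/5529 ≈ -22624.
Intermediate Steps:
G = -19384 (G = -11276 - 8108 = -19384)
G/(-5529) - (22501 - 1*(-126)) = -19384/(-5529) - (22501 - 1*(-126)) = -19384*(-1/5529) - (22501 + 126) = 19384/5529 - 1*22627 = 19384/5529 - 22627 = -125085299/5529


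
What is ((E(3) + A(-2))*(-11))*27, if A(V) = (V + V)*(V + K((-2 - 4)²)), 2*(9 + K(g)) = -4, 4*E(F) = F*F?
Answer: -64449/4 ≈ -16112.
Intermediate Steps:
E(F) = F²/4 (E(F) = (F*F)/4 = F²/4)
K(g) = -11 (K(g) = -9 + (½)*(-4) = -9 - 2 = -11)
A(V) = 2*V*(-11 + V) (A(V) = (V + V)*(V - 11) = (2*V)*(-11 + V) = 2*V*(-11 + V))
((E(3) + A(-2))*(-11))*27 = (((¼)*3² + 2*(-2)*(-11 - 2))*(-11))*27 = (((¼)*9 + 2*(-2)*(-13))*(-11))*27 = ((9/4 + 52)*(-11))*27 = ((217/4)*(-11))*27 = -2387/4*27 = -64449/4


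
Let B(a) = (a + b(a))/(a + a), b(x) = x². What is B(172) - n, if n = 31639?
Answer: -63105/2 ≈ -31553.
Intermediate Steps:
B(a) = (a + a²)/(2*a) (B(a) = (a + a²)/(a + a) = (a + a²)/((2*a)) = (a + a²)*(1/(2*a)) = (a + a²)/(2*a))
B(172) - n = (½ + (½)*172) - 1*31639 = (½ + 86) - 31639 = 173/2 - 31639 = -63105/2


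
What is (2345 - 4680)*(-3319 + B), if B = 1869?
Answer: 3385750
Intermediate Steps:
(2345 - 4680)*(-3319 + B) = (2345 - 4680)*(-3319 + 1869) = -2335*(-1450) = 3385750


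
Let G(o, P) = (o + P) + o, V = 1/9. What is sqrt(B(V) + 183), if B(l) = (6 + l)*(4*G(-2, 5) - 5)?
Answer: 2*sqrt(398)/3 ≈ 13.300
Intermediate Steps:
V = 1/9 ≈ 0.11111
G(o, P) = P + 2*o (G(o, P) = (P + o) + o = P + 2*o)
B(l) = -6 - l (B(l) = (6 + l)*(4*(5 + 2*(-2)) - 5) = (6 + l)*(4*(5 - 4) - 5) = (6 + l)*(4*1 - 5) = (6 + l)*(4 - 5) = (6 + l)*(-1) = -6 - l)
sqrt(B(V) + 183) = sqrt((-6 - 1*1/9) + 183) = sqrt((-6 - 1/9) + 183) = sqrt(-55/9 + 183) = sqrt(1592/9) = 2*sqrt(398)/3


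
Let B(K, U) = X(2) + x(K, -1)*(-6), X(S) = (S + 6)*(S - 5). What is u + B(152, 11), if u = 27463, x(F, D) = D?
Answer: 27445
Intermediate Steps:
X(S) = (-5 + S)*(6 + S) (X(S) = (6 + S)*(-5 + S) = (-5 + S)*(6 + S))
B(K, U) = -18 (B(K, U) = (-30 + 2 + 2²) - 1*(-6) = (-30 + 2 + 4) + 6 = -24 + 6 = -18)
u + B(152, 11) = 27463 - 18 = 27445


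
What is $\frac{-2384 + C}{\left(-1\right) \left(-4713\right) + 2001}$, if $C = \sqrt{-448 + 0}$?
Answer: $- \frac{1192}{3357} + \frac{4 i \sqrt{7}}{3357} \approx -0.35508 + 0.0031525 i$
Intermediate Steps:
$C = 8 i \sqrt{7}$ ($C = \sqrt{-448} = 8 i \sqrt{7} \approx 21.166 i$)
$\frac{-2384 + C}{\left(-1\right) \left(-4713\right) + 2001} = \frac{-2384 + 8 i \sqrt{7}}{\left(-1\right) \left(-4713\right) + 2001} = \frac{-2384 + 8 i \sqrt{7}}{4713 + 2001} = \frac{-2384 + 8 i \sqrt{7}}{6714} = \left(-2384 + 8 i \sqrt{7}\right) \frac{1}{6714} = - \frac{1192}{3357} + \frac{4 i \sqrt{7}}{3357}$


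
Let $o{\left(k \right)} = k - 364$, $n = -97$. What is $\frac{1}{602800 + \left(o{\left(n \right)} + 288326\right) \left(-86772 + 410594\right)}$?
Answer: $\frac{1}{93217622830} \approx 1.0728 \cdot 10^{-11}$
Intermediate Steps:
$o{\left(k \right)} = -364 + k$
$\frac{1}{602800 + \left(o{\left(n \right)} + 288326\right) \left(-86772 + 410594\right)} = \frac{1}{602800 + \left(\left(-364 - 97\right) + 288326\right) \left(-86772 + 410594\right)} = \frac{1}{602800 + \left(-461 + 288326\right) 323822} = \frac{1}{602800 + 287865 \cdot 323822} = \frac{1}{602800 + 93217020030} = \frac{1}{93217622830}$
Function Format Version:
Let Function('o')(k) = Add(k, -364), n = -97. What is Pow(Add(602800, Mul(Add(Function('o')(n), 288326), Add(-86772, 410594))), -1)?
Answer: Rational(1, 93217622830) ≈ 1.0728e-11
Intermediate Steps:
Function('o')(k) = Add(-364, k)
Pow(Add(602800, Mul(Add(Function('o')(n), 288326), Add(-86772, 410594))), -1) = Pow(Add(602800, Mul(Add(Add(-364, -97), 288326), Add(-86772, 410594))), -1) = Pow(Add(602800, Mul(Add(-461, 288326), 323822)), -1) = Pow(Add(602800, Mul(287865, 323822)), -1) = Pow(Add(602800, 93217020030), -1) = Pow(93217622830, -1) = Rational(1, 93217622830)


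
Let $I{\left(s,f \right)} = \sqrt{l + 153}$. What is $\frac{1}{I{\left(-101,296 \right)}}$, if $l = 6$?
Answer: $\frac{\sqrt{159}}{159} \approx 0.079305$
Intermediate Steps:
$I{\left(s,f \right)} = \sqrt{159}$ ($I{\left(s,f \right)} = \sqrt{6 + 153} = \sqrt{159}$)
$\frac{1}{I{\left(-101,296 \right)}} = \frac{1}{\sqrt{159}} = \frac{\sqrt{159}}{159}$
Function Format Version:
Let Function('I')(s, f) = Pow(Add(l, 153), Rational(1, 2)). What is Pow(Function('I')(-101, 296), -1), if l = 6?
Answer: Mul(Rational(1, 159), Pow(159, Rational(1, 2))) ≈ 0.079305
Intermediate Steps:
Function('I')(s, f) = Pow(159, Rational(1, 2)) (Function('I')(s, f) = Pow(Add(6, 153), Rational(1, 2)) = Pow(159, Rational(1, 2)))
Pow(Function('I')(-101, 296), -1) = Pow(Pow(159, Rational(1, 2)), -1) = Mul(Rational(1, 159), Pow(159, Rational(1, 2)))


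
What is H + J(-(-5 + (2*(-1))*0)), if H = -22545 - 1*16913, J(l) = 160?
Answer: -39298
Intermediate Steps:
H = -39458 (H = -22545 - 16913 = -39458)
H + J(-(-5 + (2*(-1))*0)) = -39458 + 160 = -39298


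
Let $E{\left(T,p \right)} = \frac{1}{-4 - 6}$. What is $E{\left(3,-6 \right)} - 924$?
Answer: $- \frac{9241}{10} \approx -924.1$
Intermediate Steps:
$E{\left(T,p \right)} = - \frac{1}{10}$ ($E{\left(T,p \right)} = \frac{1}{-10} = - \frac{1}{10}$)
$E{\left(3,-6 \right)} - 924 = - \frac{1}{10} - 924 = - \frac{9241}{10}$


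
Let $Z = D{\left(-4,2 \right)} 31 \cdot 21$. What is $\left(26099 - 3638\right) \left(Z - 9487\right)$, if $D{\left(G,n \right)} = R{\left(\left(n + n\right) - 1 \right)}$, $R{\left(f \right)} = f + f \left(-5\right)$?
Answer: $-388552839$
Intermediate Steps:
$R{\left(f \right)} = - 4 f$ ($R{\left(f \right)} = f - 5 f = - 4 f$)
$D{\left(G,n \right)} = 4 - 8 n$ ($D{\left(G,n \right)} = - 4 \left(\left(n + n\right) - 1\right) = - 4 \left(2 n - 1\right) = - 4 \left(-1 + 2 n\right) = 4 - 8 n$)
$Z = -7812$ ($Z = \left(4 - 16\right) 31 \cdot 21 = \left(-12\right) 31 \cdot 21 = \left(-372\right) 21 = -7812$)
$\left(26099 - 3638\right) \left(Z - 9487\right) = \left(26099 - 3638\right) \left(-7812 - 9487\right) = 22461 \left(-17299\right) = -388552839$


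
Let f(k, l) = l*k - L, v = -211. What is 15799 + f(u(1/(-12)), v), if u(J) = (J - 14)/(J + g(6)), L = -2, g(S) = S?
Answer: 1157530/71 ≈ 16303.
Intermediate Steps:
u(J) = (-14 + J)/(6 + J) (u(J) = (J - 14)/(J + 6) = (-14 + J)/(6 + J))
f(k, l) = 2 + k*l (f(k, l) = l*k - 1*(-2) = k*l + 2 = 2 + k*l)
15799 + f(u(1/(-12)), v) = 15799 + (2 + ((-14 + 1/(-12))/(6 + 1/(-12)))*(-211)) = 15799 + (2 + ((-14 - 1/12)/(6 - 1/12))*(-211)) = 15799 + (2 + (-169/12/(71/12))*(-211)) = 15799 + (2 + ((12/71)*(-169/12))*(-211)) = 15799 + (2 - 169/71*(-211)) = 15799 + (2 + 35659/71) = 15799 + 35801/71 = 1157530/71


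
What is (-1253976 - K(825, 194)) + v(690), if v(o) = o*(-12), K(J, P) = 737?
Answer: -1262993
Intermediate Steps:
v(o) = -12*o
(-1253976 - K(825, 194)) + v(690) = (-1253976 - 1*737) - 12*690 = (-1253976 - 737) - 8280 = -1254713 - 8280 = -1262993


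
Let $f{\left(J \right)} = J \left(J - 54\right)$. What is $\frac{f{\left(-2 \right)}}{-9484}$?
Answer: $- \frac{28}{2371} \approx -0.011809$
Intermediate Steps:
$f{\left(J \right)} = J \left(-54 + J\right)$
$\frac{f{\left(-2 \right)}}{-9484} = \frac{\left(-2\right) \left(-54 - 2\right)}{-9484} = \left(-2\right) \left(-56\right) \left(- \frac{1}{9484}\right) = 112 \left(- \frac{1}{9484}\right) = - \frac{28}{2371}$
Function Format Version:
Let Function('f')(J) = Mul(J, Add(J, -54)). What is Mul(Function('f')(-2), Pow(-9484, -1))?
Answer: Rational(-28, 2371) ≈ -0.011809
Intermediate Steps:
Function('f')(J) = Mul(J, Add(-54, J))
Mul(Function('f')(-2), Pow(-9484, -1)) = Mul(Mul(-2, Add(-54, -2)), Pow(-9484, -1)) = Mul(Mul(-2, -56), Rational(-1, 9484)) = Mul(112, Rational(-1, 9484)) = Rational(-28, 2371)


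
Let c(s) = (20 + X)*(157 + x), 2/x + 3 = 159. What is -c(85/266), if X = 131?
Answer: -1849297/78 ≈ -23709.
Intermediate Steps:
x = 1/78 (x = 2/(-3 + 159) = 2/156 = 2*(1/156) = 1/78 ≈ 0.012821)
c(s) = 1849297/78 (c(s) = (20 + 131)*(157 + 1/78) = 151*(12247/78) = 1849297/78)
-c(85/266) = -1*1849297/78 = -1849297/78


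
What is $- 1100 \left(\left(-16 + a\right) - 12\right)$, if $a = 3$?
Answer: $27500$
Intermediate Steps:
$- 1100 \left(\left(-16 + a\right) - 12\right) = - 1100 \left(\left(-16 + 3\right) - 12\right) = - 1100 \left(-13 - 12\right) = \left(-1100\right) \left(-25\right) = 27500$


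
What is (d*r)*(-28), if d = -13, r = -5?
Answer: -1820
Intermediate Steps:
(d*r)*(-28) = -13*(-5)*(-28) = 65*(-28) = -1820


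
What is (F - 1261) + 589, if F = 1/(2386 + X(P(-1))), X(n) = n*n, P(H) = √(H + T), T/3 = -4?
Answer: -1594655/2373 ≈ -672.00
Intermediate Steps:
T = -12 (T = 3*(-4) = -12)
P(H) = √(-12 + H) (P(H) = √(H - 12) = √(-12 + H))
X(n) = n²
F = 1/2373 (F = 1/(2386 + (√(-12 - 1))²) = 1/(2386 + (√(-13))²) = 1/(2386 + (I*√13)²) = 1/(2386 - 13) = 1/2373 ≈ 0.00042141)
(F - 1261) + 589 = (1/2373 - 1261) + 589 = -2992352/2373 + 589 = -1594655/2373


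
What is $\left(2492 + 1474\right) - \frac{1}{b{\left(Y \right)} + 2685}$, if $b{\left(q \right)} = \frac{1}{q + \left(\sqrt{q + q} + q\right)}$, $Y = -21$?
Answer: $\frac{51635866811358}{13019634811} - \frac{i \sqrt{42}}{13019634811} \approx 3966.0 - 4.9777 \cdot 10^{-10} i$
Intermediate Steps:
$b{\left(q \right)} = \frac{1}{2 q + \sqrt{2} \sqrt{q}}$ ($b{\left(q \right)} = \frac{1}{q + \left(\sqrt{2 q} + q\right)} = \frac{1}{q + \left(\sqrt{2} \sqrt{q} + q\right)} = \frac{1}{q + \left(q + \sqrt{2} \sqrt{q}\right)} = \frac{1}{2 q + \sqrt{2} \sqrt{q}}$)
$\left(2492 + 1474\right) - \frac{1}{b{\left(Y \right)} + 2685} = \left(2492 + 1474\right) - \frac{1}{\frac{1}{2 \left(-21\right) + \sqrt{2} \sqrt{-21}} + 2685} = 3966 - \frac{1}{\frac{1}{-42 + \sqrt{2} i \sqrt{21}} + 2685} = 3966 - \frac{1}{\frac{1}{-42 + i \sqrt{42}} + 2685} = 3966 - \frac{1}{2685 + \frac{1}{-42 + i \sqrt{42}}}$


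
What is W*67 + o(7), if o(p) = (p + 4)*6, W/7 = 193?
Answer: 90583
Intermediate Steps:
W = 1351 (W = 7*193 = 1351)
o(p) = 24 + 6*p (o(p) = (4 + p)*6 = 24 + 6*p)
W*67 + o(7) = 1351*67 + (24 + 6*7) = 90517 + (24 + 42) = 90517 + 66 = 90583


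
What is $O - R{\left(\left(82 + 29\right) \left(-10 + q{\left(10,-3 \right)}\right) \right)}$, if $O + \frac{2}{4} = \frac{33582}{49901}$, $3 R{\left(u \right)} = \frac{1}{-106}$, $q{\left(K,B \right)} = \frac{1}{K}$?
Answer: $\frac{1397359}{7934259} \approx 0.17612$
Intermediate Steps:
$R{\left(u \right)} = - \frac{1}{318}$ ($R{\left(u \right)} = \frac{1}{3 \left(-106\right)} = \frac{1}{3} \left(- \frac{1}{106}\right) = - \frac{1}{318}$)
$O = \frac{17263}{99802}$ ($O = - \frac{1}{2} + \frac{33582}{49901} = \frac{17263}{99802} \approx 0.17297$)
$O - R{\left(\left(82 + 29\right) \left(-10 + q{\left(10,-3 \right)}\right) \right)} = \frac{17263}{99802} - - \frac{1}{318} = \frac{17263}{99802} + \frac{1}{318} = \frac{1397359}{7934259}$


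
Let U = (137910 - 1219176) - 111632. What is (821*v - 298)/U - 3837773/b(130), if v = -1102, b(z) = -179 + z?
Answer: 327008291651/4175143 ≈ 78323.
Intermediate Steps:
U = -1192898 (U = -1081266 - 111632 = -1192898)
(821*v - 298)/U - 3837773/b(130) = (821*(-1102) - 298)/(-1192898) - 3837773/(-179 + 130) = (-904742 - 298)*(-1/1192898) - 3837773/(-49) = -905040*(-1/1192898) - 3837773*(-1/49) = 452520/596449 + 3837773/49 = 327008291651/4175143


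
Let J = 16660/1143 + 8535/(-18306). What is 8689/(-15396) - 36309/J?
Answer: -433304649444941/168342404340 ≈ -2573.9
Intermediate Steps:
J = 10934165/774954 (J = 16660*(1/1143) + 8535*(-1/18306) = 16660/1143 - 2845/6102 = 10934165/774954 ≈ 14.109)
8689/(-15396) - 36309/J = 8689/(-15396) - 36309/10934165/774954 = 8689*(-1/15396) - 36309*774954/10934165 = -8689/15396 - 28137804786/10934165 = -433304649444941/168342404340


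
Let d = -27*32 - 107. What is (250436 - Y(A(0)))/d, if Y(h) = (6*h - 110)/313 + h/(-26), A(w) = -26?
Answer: -78386421/303923 ≈ -257.92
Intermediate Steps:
Y(h) = -110/313 - 157*h/8138 (Y(h) = (-110 + 6*h)*(1/313) + h*(-1/26) = (-110/313 + 6*h/313) - h/26 = -110/313 - 157*h/8138)
d = -971 (d = -864 - 107 = -971)
(250436 - Y(A(0)))/d = (250436 - (-110/313 - 157/8138*(-26)))/(-971) = (250436 - (-110/313 + 157/313))*(-1/971) = (250436 - 1*47/313)*(-1/971) = (250436 - 47/313)*(-1/971) = (78386421/313)*(-1/971) = -78386421/303923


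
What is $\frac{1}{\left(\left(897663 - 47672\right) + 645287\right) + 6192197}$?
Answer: $\frac{1}{7687475} \approx 1.3008 \cdot 10^{-7}$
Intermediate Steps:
$\frac{1}{\left(\left(897663 - 47672\right) + 645287\right) + 6192197} = \frac{1}{\left(849991 + 645287\right) + 6192197} = \frac{1}{1495278 + 6192197} = \frac{1}{7687475}$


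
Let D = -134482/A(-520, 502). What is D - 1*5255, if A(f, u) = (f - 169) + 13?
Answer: -1708949/338 ≈ -5056.1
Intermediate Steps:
A(f, u) = -156 + f (A(f, u) = (-169 + f) + 13 = -156 + f)
D = 67241/338 (D = -134482/(-156 - 520) = -134482/(-676) = -134482*(-1/676) = 67241/338 ≈ 198.94)
D - 1*5255 = 67241/338 - 1*5255 = 67241/338 - 5255 = -1708949/338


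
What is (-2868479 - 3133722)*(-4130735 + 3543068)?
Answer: 3527295455067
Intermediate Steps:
(-2868479 - 3133722)*(-4130735 + 3543068) = -6002201*(-587667) = 3527295455067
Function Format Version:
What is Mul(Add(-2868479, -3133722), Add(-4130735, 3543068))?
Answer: 3527295455067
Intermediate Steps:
Mul(Add(-2868479, -3133722), Add(-4130735, 3543068)) = Mul(-6002201, -587667) = 3527295455067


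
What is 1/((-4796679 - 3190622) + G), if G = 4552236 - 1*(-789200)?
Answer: -1/2645865 ≈ -3.7795e-7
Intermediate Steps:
G = 5341436 (G = 4552236 + 789200 = 5341436)
1/((-4796679 - 3190622) + G) = 1/((-4796679 - 3190622) + 5341436) = 1/(-7987301 + 5341436) = 1/(-2645865) = -1/2645865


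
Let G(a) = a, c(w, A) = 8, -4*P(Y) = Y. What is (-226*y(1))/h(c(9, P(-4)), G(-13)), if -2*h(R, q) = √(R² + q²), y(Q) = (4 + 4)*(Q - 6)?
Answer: -18080*√233/233 ≈ -1184.5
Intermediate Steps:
P(Y) = -Y/4
y(Q) = -48 + 8*Q (y(Q) = 8*(-6 + Q) = -48 + 8*Q)
h(R, q) = -√(R² + q²)/2
(-226*y(1))/h(c(9, P(-4)), G(-13)) = (-226*(-48 + 8*1))/((-√(8² + (-13)²)/2)) = (-226*(-48 + 8))/((-√(64 + 169)/2)) = (-226*(-40))/((-√233/2)) = 9040*(-2*√233/233) = -18080*√233/233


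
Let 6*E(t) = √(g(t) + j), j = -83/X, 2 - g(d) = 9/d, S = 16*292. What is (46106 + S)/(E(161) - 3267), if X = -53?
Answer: -1415554097958/91075174205 - 406224*√110929/91075174205 ≈ -15.544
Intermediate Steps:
S = 4672
g(d) = 2 - 9/d
j = 83/53 (j = -83/(-53) = -83*(-1/53) = 83/53 ≈ 1.5660)
E(t) = √(189/53 - 9/t)/6 (E(t) = √((2 - 9/t) + 83/53)/6 = √(189/53 - 9/t)/6)
(46106 + S)/(E(161) - 3267) = (46106 + 4672)/(√(1113 - 2809/161)/106 - 3267) = 50778/(√(1113 - 2809*1/161)/106 - 3267) = 50778/(√(1113 - 2809/161)/106 - 3267) = 50778/(√(176384/161)/106 - 3267) = 50778/((16*√110929/161)/106 - 3267) = 50778/(8*√110929/8533 - 3267) = 50778/(-3267 + 8*√110929/8533)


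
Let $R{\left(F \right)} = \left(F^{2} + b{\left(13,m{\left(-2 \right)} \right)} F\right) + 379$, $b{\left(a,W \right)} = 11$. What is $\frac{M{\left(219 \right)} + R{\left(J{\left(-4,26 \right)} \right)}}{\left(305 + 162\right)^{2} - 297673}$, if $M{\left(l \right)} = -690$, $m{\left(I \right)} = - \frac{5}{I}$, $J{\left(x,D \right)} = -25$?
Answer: $- \frac{13}{26528} \approx -0.00049005$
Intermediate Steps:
$R{\left(F \right)} = 379 + F^{2} + 11 F$ ($R{\left(F \right)} = \left(F^{2} + 11 F\right) + 379 = 379 + F^{2} + 11 F$)
$\frac{M{\left(219 \right)} + R{\left(J{\left(-4,26 \right)} \right)}}{\left(305 + 162\right)^{2} - 297673} = \frac{-690 + \left(379 + \left(-25\right)^{2} + 11 \left(-25\right)\right)}{\left(305 + 162\right)^{2} - 297673} = \frac{-690 + \left(379 + 625 - 275\right)}{467^{2} - 297673} = \frac{-690 + 729}{218089 - 297673} = \frac{39}{-79584} = 39 \left(- \frac{1}{79584}\right) = - \frac{13}{26528}$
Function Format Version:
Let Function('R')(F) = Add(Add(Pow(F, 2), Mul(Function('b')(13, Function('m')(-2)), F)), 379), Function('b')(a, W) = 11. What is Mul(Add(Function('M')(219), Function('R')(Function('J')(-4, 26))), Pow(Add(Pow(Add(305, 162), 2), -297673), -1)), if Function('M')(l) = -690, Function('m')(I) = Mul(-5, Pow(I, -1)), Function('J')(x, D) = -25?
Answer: Rational(-13, 26528) ≈ -0.00049005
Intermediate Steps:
Function('R')(F) = Add(379, Pow(F, 2), Mul(11, F)) (Function('R')(F) = Add(Add(Pow(F, 2), Mul(11, F)), 379) = Add(379, Pow(F, 2), Mul(11, F)))
Mul(Add(Function('M')(219), Function('R')(Function('J')(-4, 26))), Pow(Add(Pow(Add(305, 162), 2), -297673), -1)) = Mul(Add(-690, Add(379, Pow(-25, 2), Mul(11, -25))), Pow(Add(Pow(Add(305, 162), 2), -297673), -1)) = Mul(Add(-690, Add(379, 625, -275)), Pow(Add(Pow(467, 2), -297673), -1)) = Mul(Add(-690, 729), Pow(Add(218089, -297673), -1)) = Mul(39, Pow(-79584, -1)) = Mul(39, Rational(-1, 79584)) = Rational(-13, 26528)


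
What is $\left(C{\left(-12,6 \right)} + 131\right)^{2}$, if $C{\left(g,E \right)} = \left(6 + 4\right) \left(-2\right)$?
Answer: $12321$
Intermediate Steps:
$C{\left(g,E \right)} = -20$ ($C{\left(g,E \right)} = 10 \left(-2\right) = -20$)
$\left(C{\left(-12,6 \right)} + 131\right)^{2} = \left(-20 + 131\right)^{2} = 111^{2} = 12321$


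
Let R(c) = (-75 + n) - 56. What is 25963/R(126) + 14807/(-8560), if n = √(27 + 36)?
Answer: -14683519883/73179440 - 77889*√7/17098 ≈ -212.70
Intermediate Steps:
n = 3*√7 (n = √63 = 3*√7 ≈ 7.9373)
R(c) = -131 + 3*√7 (R(c) = (-75 + 3*√7) - 56 = -131 + 3*√7)
25963/R(126) + 14807/(-8560) = 25963/(-131 + 3*√7) + 14807/(-8560) = 25963/(-131 + 3*√7) + 14807*(-1/8560) = 25963/(-131 + 3*√7) - 14807/8560 = -14807/8560 + 25963/(-131 + 3*√7)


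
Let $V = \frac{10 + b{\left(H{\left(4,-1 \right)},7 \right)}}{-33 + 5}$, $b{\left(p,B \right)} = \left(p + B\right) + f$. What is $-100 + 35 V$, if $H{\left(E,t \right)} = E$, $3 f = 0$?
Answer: $- \frac{505}{4} \approx -126.25$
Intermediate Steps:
$f = 0$ ($f = \frac{1}{3} \cdot 0 = 0$)
$b{\left(p,B \right)} = B + p$ ($b{\left(p,B \right)} = \left(p + B\right) + 0 = \left(B + p\right) + 0 = B + p$)
$V = - \frac{3}{4}$ ($V = \frac{10 + \left(7 + 4\right)}{-33 + 5} = \frac{10 + 11}{-28} = 21 \left(- \frac{1}{28}\right) = - \frac{3}{4} \approx -0.75$)
$-100 + 35 V = -100 + 35 \left(- \frac{3}{4}\right) = -100 - \frac{105}{4} = - \frac{505}{4}$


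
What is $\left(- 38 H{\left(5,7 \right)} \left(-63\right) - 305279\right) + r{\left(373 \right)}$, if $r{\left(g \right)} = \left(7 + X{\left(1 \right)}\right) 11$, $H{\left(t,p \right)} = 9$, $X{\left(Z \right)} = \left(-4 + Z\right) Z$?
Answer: $-283689$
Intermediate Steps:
$X{\left(Z \right)} = Z \left(-4 + Z\right)$
$r{\left(g \right)} = 44$ ($r{\left(g \right)} = \left(7 + 1 \left(-4 + 1\right)\right) 11 = \left(7 + 1 \left(-3\right)\right) 11 = \left(7 - 3\right) 11 = 4 \cdot 11 = 44$)
$\left(- 38 H{\left(5,7 \right)} \left(-63\right) - 305279\right) + r{\left(373 \right)} = \left(\left(-38\right) 9 \left(-63\right) - 305279\right) + 44 = \left(\left(-342\right) \left(-63\right) - 305279\right) + 44 = \left(21546 - 305279\right) + 44 = -283733 + 44 = -283689$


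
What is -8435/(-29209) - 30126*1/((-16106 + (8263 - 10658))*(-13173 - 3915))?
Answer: 444300644491/1539046979232 ≈ 0.28869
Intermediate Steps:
-8435/(-29209) - 30126*1/((-16106 + (8263 - 10658))*(-13173 - 3915)) = -8435*(-1/29209) - 30126*(-1/(17088*(-16106 - 2395))) = 8435/29209 - 30126/((-17088*(-18501))) = 8435/29209 - 30126/316145088 = 8435/29209 - 30126*1/316145088 = 8435/29209 - 5021/52690848 = 444300644491/1539046979232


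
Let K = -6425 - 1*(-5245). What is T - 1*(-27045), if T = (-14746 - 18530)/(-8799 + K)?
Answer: 269915331/9979 ≈ 27048.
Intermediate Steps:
K = -1180 (K = -6425 + 5245 = -1180)
T = 33276/9979 (T = (-14746 - 18530)/(-8799 - 1180) = -33276/(-9979) = -33276*(-1/9979) = 33276/9979 ≈ 3.3346)
T - 1*(-27045) = 33276/9979 - 1*(-27045) = 33276/9979 + 27045 = 269915331/9979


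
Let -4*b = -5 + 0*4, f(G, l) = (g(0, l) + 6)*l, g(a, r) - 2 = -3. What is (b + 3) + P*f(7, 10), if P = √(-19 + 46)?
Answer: 17/4 + 150*√3 ≈ 264.06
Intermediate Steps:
g(a, r) = -1 (g(a, r) = 2 - 3 = -1)
f(G, l) = 5*l (f(G, l) = (-1 + 6)*l = 5*l)
b = 5/4 (b = -(-5 + 0*4)/4 = -(-5 + 0)/4 = -¼*(-5) = 5/4 ≈ 1.2500)
P = 3*√3 (P = √27 = 3*√3 ≈ 5.1962)
(b + 3) + P*f(7, 10) = (5/4 + 3) + (3*√3)*(5*10) = 17/4 + (3*√3)*50 = 17/4 + 150*√3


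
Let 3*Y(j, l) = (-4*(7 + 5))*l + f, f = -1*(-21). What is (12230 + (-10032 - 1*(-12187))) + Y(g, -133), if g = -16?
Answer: 16520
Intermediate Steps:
f = 21
Y(j, l) = 7 - 16*l (Y(j, l) = ((-4*(7 + 5))*l + 21)/3 = ((-4*12)*l + 21)/3 = (-48*l + 21)/3 = (21 - 48*l)/3 = 7 - 16*l)
(12230 + (-10032 - 1*(-12187))) + Y(g, -133) = (12230 + (-10032 - 1*(-12187))) + (7 - 16*(-133)) = (12230 + (-10032 + 12187)) + (7 + 2128) = (12230 + 2155) + 2135 = 14385 + 2135 = 16520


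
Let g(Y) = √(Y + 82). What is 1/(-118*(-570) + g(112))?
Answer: 33630/2261953703 - √194/4523907406 ≈ 1.4865e-5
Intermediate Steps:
g(Y) = √(82 + Y)
1/(-118*(-570) + g(112)) = 1/(-118*(-570) + √(82 + 112)) = 1/(67260 + √194)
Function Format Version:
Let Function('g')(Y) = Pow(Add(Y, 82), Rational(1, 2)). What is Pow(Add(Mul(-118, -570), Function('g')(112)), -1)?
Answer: Add(Rational(33630, 2261953703), Mul(Rational(-1, 4523907406), Pow(194, Rational(1, 2)))) ≈ 1.4865e-5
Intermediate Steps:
Function('g')(Y) = Pow(Add(82, Y), Rational(1, 2))
Pow(Add(Mul(-118, -570), Function('g')(112)), -1) = Pow(Add(Mul(-118, -570), Pow(Add(82, 112), Rational(1, 2))), -1) = Pow(Add(67260, Pow(194, Rational(1, 2))), -1)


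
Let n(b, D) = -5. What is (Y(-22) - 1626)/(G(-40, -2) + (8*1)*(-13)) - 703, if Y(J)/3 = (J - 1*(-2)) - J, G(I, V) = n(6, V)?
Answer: -75007/109 ≈ -688.14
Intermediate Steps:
G(I, V) = -5
Y(J) = 6 (Y(J) = 3*((J - 1*(-2)) - J) = 3*((J + 2) - J) = 3*((2 + J) - J) = 3*2 = 6)
(Y(-22) - 1626)/(G(-40, -2) + (8*1)*(-13)) - 703 = (6 - 1626)/(-5 + (8*1)*(-13)) - 703 = -1620/(-5 + 8*(-13)) - 703 = -1620/(-5 - 104) - 703 = -1620/(-109) - 703 = -1620*(-1/109) - 703 = 1620/109 - 703 = -75007/109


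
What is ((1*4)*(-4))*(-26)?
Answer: 416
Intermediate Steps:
((1*4)*(-4))*(-26) = (4*(-4))*(-26) = -16*(-26) = 416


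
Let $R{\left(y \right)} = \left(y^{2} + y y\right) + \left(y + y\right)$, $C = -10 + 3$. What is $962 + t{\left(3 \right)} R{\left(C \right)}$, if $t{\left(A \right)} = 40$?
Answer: $4322$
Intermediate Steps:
$C = -7$
$R{\left(y \right)} = 2 y + 2 y^{2}$ ($R{\left(y \right)} = \left(y^{2} + y^{2}\right) + 2 y = 2 y^{2} + 2 y = 2 y + 2 y^{2}$)
$962 + t{\left(3 \right)} R{\left(C \right)} = 962 + 40 \cdot 2 \left(-7\right) \left(1 - 7\right) = 962 + 40 \cdot 2 \left(-7\right) \left(-6\right) = 962 + 40 \cdot 84 = 962 + 3360 = 4322$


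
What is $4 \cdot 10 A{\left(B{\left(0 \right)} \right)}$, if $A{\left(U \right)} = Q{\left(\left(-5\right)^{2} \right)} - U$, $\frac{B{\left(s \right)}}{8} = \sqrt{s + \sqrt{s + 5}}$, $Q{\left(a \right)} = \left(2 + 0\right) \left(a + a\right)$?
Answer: $4000 - 320 \sqrt[4]{5} \approx 3521.5$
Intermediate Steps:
$Q{\left(a \right)} = 4 a$ ($Q{\left(a \right)} = 2 \cdot 2 a = 4 a$)
$B{\left(s \right)} = 8 \sqrt{s + \sqrt{5 + s}}$ ($B{\left(s \right)} = 8 \sqrt{s + \sqrt{s + 5}} = 8 \sqrt{s + \sqrt{5 + s}}$)
$A{\left(U \right)} = 100 - U$ ($A{\left(U \right)} = 4 \left(-5\right)^{2} - U = 4 \cdot 25 - U = 100 - U$)
$4 \cdot 10 A{\left(B{\left(0 \right)} \right)} = 4 \cdot 10 \left(100 - 8 \sqrt{0 + \sqrt{5 + 0}}\right) = 40 \left(100 - 8 \sqrt{0 + \sqrt{5}}\right) = 40 \left(100 - 8 \sqrt{\sqrt{5}}\right) = 40 \left(100 - 8 \sqrt[4]{5}\right) = 4000 - 320 \sqrt[4]{5}$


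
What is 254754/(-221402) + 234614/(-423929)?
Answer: -79970808647/46929364229 ≈ -1.7041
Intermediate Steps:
254754/(-221402) + 234614/(-423929) = 254754*(-1/221402) + 234614*(-1/423929) = -127377/110701 - 234614/423929 = -79970808647/46929364229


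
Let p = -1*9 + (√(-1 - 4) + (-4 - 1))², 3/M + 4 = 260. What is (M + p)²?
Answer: (2819 - 2560*I*√5)²/65536 ≈ -378.74 - 492.46*I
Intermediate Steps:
M = 3/256 (M = 3/(-4 + 260) = 3/256 ≈ 0.011719)
p = -9 + (-5 + I*√5)² (p = -9 + (√(-5) - 5)² = -9 + (I*√5 - 5)² = -9 + (-5 + I*√5)² ≈ 11.0 - 22.361*I)
(M + p)² = (3/256 + (11 - 10*I*√5))² = (2819/256 - 10*I*√5)²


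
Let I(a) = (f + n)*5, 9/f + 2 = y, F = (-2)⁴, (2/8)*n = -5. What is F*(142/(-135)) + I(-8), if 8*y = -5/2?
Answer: -680764/4995 ≈ -136.29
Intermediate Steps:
n = -20 (n = 4*(-5) = -20)
F = 16
y = -5/16 (y = (-5/2)/8 = (-5*½)/8 = (⅛)*(-5/2) = -5/16 ≈ -0.31250)
f = -144/37 (f = 9/(-2 - 5/16) = 9/(-37/16) = 9*(-16/37) = -144/37 ≈ -3.8919)
I(a) = -4420/37 (I(a) = (-144/37 - 20)*5 = -884/37*5 = -4420/37)
F*(142/(-135)) + I(-8) = 16*(142/(-135)) - 4420/37 = 16*(142*(-1/135)) - 4420/37 = 16*(-142/135) - 4420/37 = -2272/135 - 4420/37 = -680764/4995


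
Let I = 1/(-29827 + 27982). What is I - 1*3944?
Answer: -7276681/1845 ≈ -3944.0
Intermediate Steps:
I = -1/1845 (I = 1/(-1845) = -1/1845 ≈ -0.00054201)
I - 1*3944 = -1/1845 - 1*3944 = -1/1845 - 3944 = -7276681/1845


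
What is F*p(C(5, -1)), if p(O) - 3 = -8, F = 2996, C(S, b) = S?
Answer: -14980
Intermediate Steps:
p(O) = -5 (p(O) = 3 - 8 = -5)
F*p(C(5, -1)) = 2996*(-5) = -14980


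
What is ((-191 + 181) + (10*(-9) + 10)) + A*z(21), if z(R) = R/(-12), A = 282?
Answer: -1167/2 ≈ -583.50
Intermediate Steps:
z(R) = -R/12 (z(R) = R*(-1/12) = -R/12)
((-191 + 181) + (10*(-9) + 10)) + A*z(21) = ((-191 + 181) + (10*(-9) + 10)) + 282*(-1/12*21) = (-10 + (-90 + 10)) + 282*(-7/4) = (-10 - 80) - 987/2 = -90 - 987/2 = -1167/2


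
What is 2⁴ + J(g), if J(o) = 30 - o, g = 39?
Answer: 7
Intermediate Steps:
2⁴ + J(g) = 2⁴ + (30 - 1*39) = 16 + (30 - 39) = 16 - 9 = 7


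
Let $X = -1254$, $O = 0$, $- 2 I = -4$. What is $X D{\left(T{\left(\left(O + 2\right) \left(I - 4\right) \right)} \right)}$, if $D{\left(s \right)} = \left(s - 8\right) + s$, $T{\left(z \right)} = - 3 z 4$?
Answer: $-110352$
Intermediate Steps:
$I = 2$ ($I = \left(- \frac{1}{2}\right) \left(-4\right) = 2$)
$T{\left(z \right)} = - 12 z$
$D{\left(s \right)} = -8 + 2 s$ ($D{\left(s \right)} = \left(-8 + s\right) + s = -8 + 2 s$)
$X D{\left(T{\left(\left(O + 2\right) \left(I - 4\right) \right)} \right)} = - 1254 \left(-8 + 2 \left(- 12 \left(0 + 2\right) \left(2 - 4\right)\right)\right) = - 1254 \left(-8 + 2 \left(- 12 \cdot 2 \left(-2\right)\right)\right) = - 1254 \left(-8 + 2 \left(\left(-12\right) \left(-4\right)\right)\right) = - 1254 \left(-8 + 2 \cdot 48\right) = - 1254 \left(-8 + 96\right) = \left(-1254\right) 88 = -110352$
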